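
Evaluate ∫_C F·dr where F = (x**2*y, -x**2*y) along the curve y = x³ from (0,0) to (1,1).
-5/24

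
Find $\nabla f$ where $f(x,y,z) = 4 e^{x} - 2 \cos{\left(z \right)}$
(4*exp(x), 0, 2*sin(z))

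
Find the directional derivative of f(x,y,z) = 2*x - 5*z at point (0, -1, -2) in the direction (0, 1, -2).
2*sqrt(5)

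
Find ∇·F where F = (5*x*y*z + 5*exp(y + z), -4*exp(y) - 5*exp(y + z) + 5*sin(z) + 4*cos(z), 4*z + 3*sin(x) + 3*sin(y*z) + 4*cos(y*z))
5*y*z - 4*y*sin(y*z) + 3*y*cos(y*z) - 4*exp(y) - 5*exp(y + z) + 4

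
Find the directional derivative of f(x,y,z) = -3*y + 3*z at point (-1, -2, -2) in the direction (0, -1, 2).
9*sqrt(5)/5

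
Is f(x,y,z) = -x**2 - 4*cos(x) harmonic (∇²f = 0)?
No, ∇²f = 4*cos(x) - 2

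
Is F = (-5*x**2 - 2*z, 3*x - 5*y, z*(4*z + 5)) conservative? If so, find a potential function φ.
No, ∇×F = (0, -2, 3) ≠ 0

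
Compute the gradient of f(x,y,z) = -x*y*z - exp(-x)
(-y*z + exp(-x), -x*z, -x*y)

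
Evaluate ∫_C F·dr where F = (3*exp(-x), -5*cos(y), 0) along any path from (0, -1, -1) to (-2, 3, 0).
-3*exp(2) - 5*sin(1) - 5*sin(3) + 3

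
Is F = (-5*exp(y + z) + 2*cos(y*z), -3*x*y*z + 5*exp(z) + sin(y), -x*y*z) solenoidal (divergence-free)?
No, ∇·F = -x*y - 3*x*z + cos(y)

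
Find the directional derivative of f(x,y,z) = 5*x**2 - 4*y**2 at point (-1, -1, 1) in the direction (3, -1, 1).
-38*sqrt(11)/11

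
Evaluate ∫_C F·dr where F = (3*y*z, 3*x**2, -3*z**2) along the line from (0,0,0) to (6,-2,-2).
-40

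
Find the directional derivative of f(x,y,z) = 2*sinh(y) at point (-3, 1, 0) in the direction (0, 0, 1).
0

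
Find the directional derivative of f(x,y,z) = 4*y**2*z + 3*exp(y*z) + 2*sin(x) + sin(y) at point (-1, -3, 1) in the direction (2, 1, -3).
sqrt(14)*(-132*exp(3) + exp(3)*cos(3) + 30 + 4*exp(3)*cos(1))*exp(-3)/14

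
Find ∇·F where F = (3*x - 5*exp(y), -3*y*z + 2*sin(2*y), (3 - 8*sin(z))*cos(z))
-3*z - 8*sin(y)**2 + 16*sin(z)**2 - 3*sin(z) - 1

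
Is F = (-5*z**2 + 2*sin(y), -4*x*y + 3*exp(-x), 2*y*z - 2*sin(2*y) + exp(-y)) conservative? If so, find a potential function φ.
No, ∇×F = (2*z - 4*cos(2*y) - exp(-y), -10*z, -4*y - 2*cos(y) - 3*exp(-x)) ≠ 0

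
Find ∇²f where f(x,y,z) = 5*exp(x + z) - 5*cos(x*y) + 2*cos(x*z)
5*x**2*cos(x*y) - 2*x**2*cos(x*z) + 5*y**2*cos(x*y) - 2*z**2*cos(x*z) + 10*exp(x + z)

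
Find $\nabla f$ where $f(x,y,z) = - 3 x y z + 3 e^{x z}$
(3*z*(-y + exp(x*z)), -3*x*z, 3*x*(-y + exp(x*z)))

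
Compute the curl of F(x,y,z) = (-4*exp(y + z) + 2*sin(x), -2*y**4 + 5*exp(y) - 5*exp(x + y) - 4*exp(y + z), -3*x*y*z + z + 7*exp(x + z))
(-3*x*z + 4*exp(y + z), 3*y*z - 7*exp(x + z) - 4*exp(y + z), -5*exp(x + y) + 4*exp(y + z))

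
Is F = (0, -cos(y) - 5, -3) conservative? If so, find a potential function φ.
Yes, F is conservative. φ = -5*y - 3*z - sin(y)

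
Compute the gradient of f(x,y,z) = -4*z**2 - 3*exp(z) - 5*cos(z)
(0, 0, -8*z - 3*exp(z) + 5*sin(z))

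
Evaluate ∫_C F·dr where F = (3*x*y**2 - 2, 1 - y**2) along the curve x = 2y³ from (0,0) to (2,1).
7/6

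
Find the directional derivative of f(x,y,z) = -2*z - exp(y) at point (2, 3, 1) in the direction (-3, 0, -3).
sqrt(2)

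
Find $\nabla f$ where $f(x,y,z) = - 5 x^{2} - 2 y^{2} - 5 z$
(-10*x, -4*y, -5)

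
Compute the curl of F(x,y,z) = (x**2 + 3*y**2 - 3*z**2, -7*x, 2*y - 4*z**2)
(2, -6*z, -6*y - 7)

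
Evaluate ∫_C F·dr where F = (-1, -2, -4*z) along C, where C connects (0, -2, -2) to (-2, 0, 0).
6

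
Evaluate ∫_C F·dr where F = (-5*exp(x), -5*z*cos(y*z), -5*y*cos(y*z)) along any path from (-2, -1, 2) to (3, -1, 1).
5*((-exp(3) - sin(2) + sin(1))*exp(2) + 1)*exp(-2)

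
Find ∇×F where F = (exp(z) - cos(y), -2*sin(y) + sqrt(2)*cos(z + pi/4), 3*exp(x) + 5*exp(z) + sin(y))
(sqrt(2)*sin(z + pi/4) + cos(y), -3*exp(x) + exp(z), -sin(y))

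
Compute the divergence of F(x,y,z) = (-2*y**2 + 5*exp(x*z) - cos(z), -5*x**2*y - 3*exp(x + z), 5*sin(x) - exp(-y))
-5*x**2 + 5*z*exp(x*z)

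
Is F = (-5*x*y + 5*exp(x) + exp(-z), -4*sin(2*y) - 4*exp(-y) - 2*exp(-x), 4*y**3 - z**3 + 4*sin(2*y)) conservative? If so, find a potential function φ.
No, ∇×F = (12*y**2 + 8*cos(2*y), -exp(-z), 5*x + 2*exp(-x)) ≠ 0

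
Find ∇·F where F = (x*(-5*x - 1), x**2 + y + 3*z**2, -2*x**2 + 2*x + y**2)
-10*x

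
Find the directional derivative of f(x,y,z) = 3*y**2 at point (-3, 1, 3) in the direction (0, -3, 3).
-3*sqrt(2)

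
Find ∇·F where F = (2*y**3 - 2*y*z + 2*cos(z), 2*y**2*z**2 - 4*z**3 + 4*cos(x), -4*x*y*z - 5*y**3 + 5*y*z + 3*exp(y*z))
y*(-4*x + 4*z**2 + 3*exp(y*z) + 5)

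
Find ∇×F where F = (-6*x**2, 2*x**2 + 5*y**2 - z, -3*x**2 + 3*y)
(4, 6*x, 4*x)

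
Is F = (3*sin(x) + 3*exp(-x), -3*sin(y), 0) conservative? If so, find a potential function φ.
Yes, F is conservative. φ = -3*cos(x) + 3*cos(y) - 3*exp(-x)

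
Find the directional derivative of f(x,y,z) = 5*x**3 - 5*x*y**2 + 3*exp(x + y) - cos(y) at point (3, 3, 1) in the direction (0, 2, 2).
sqrt(2)*(-90 + sin(3) + 3*exp(6))/2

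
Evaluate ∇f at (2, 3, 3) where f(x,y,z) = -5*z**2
(0, 0, -30)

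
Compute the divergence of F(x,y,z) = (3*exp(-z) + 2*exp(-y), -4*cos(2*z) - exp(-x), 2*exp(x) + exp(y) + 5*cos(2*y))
0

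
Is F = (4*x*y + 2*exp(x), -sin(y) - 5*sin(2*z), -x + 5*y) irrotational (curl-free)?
No, ∇×F = (10*cos(2*z) + 5, 1, -4*x)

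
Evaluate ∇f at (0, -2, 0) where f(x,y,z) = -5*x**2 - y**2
(0, 4, 0)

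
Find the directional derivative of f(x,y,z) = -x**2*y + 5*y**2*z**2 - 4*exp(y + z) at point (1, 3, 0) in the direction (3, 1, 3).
sqrt(19)*(-16*exp(3) - 19)/19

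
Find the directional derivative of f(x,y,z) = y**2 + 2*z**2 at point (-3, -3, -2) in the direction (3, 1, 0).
-3*sqrt(10)/5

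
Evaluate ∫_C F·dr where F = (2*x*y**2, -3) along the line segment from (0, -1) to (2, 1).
-14/3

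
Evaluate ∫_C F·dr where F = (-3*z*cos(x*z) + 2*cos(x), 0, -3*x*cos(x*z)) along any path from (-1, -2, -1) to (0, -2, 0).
5*sin(1)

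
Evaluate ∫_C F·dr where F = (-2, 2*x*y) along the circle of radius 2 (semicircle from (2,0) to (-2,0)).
56/3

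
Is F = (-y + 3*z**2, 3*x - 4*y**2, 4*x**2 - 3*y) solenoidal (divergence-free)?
No, ∇·F = -8*y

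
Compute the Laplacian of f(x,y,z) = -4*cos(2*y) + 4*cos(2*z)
16*cos(2*y) - 16*cos(2*z)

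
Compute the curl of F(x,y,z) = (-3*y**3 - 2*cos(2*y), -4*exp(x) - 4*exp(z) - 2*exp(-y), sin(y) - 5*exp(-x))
(4*exp(z) + cos(y), -5*exp(-x), 9*y**2 - 4*exp(x) - 4*sin(2*y))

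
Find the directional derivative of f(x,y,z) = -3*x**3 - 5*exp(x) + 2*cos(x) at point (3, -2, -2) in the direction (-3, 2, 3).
3*sqrt(22)*(2*sin(3) + 81 + 5*exp(3))/22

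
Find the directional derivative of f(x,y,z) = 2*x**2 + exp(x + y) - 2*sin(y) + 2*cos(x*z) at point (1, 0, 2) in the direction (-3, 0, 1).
sqrt(10)*(-12 - 3*E + 10*sin(2))/10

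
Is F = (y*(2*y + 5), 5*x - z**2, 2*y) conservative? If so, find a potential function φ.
No, ∇×F = (2*z + 2, 0, -4*y) ≠ 0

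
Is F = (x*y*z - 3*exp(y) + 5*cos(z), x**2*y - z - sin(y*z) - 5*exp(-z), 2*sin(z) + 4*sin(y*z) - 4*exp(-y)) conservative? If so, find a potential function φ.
No, ∇×F = (y*cos(y*z) + 4*z*cos(y*z) + 1 - 5*exp(-z) + 4*exp(-y), x*y - 5*sin(z), 2*x*y - x*z + 3*exp(y)) ≠ 0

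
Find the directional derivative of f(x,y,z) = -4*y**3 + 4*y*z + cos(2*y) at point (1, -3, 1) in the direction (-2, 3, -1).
3*sqrt(14)*(-50 + sin(6))/7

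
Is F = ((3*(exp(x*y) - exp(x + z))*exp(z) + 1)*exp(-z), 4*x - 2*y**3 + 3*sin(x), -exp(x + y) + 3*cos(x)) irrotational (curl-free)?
No, ∇×F = (-exp(x + y), exp(x + y) - 3*exp(x + z) + 3*sin(x) - exp(-z), -3*x*exp(x*y) + 3*cos(x) + 4)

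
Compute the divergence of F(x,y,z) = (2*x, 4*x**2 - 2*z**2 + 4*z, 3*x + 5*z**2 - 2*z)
10*z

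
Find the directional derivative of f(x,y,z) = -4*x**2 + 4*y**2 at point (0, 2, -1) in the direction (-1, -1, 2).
-8*sqrt(6)/3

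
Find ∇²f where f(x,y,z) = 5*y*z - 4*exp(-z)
-4*exp(-z)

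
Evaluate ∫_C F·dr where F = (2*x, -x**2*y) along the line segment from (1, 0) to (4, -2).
-4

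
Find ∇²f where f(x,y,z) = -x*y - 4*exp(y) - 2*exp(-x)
-4*exp(y) - 2*exp(-x)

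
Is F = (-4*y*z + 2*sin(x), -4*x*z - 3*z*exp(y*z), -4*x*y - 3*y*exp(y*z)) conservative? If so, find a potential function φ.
Yes, F is conservative. φ = -4*x*y*z - 3*exp(y*z) - 2*cos(x)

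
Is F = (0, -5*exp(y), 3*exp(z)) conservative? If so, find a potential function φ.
Yes, F is conservative. φ = -5*exp(y) + 3*exp(z)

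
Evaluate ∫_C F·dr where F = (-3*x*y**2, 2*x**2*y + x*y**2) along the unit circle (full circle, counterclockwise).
pi/4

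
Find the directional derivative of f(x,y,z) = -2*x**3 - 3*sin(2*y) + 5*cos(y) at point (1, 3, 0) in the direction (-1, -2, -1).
sqrt(6)*(5*sin(3) + 3 + 6*cos(6))/3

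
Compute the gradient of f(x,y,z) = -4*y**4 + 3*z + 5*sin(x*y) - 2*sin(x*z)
(5*y*cos(x*y) - 2*z*cos(x*z), 5*x*cos(x*y) - 16*y**3, -2*x*cos(x*z) + 3)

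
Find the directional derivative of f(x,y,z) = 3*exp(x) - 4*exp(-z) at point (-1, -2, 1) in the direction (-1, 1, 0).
-3*sqrt(2)*exp(-1)/2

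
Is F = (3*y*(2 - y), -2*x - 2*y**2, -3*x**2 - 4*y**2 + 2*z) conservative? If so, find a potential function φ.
No, ∇×F = (-8*y, 6*x, 6*y - 8) ≠ 0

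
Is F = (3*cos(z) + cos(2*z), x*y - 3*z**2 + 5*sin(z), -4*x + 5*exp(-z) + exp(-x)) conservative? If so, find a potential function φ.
No, ∇×F = (6*z - 5*cos(z), -3*sin(z) - 2*sin(2*z) + 4 + exp(-x), y) ≠ 0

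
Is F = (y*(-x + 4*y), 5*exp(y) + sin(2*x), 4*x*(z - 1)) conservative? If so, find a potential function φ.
No, ∇×F = (0, 4 - 4*z, x - 8*y + 2*cos(2*x)) ≠ 0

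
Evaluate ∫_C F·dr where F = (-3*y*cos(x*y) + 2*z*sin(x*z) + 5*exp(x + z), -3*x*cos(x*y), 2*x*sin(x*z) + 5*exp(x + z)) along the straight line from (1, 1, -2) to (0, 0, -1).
-2 + 2*cos(2) + 3*sin(1)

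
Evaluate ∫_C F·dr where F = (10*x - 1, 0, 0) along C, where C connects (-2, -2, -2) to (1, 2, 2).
-18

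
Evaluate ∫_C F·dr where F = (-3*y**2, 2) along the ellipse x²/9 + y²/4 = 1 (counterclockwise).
0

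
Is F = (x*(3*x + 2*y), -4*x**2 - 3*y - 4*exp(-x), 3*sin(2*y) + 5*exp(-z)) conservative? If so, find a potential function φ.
No, ∇×F = (6*cos(2*y), 0, -10*x + 4*exp(-x)) ≠ 0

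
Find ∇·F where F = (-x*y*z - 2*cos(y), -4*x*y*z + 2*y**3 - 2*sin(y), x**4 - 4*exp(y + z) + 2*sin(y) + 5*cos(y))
-4*x*z + 6*y**2 - y*z - 4*exp(y + z) - 2*cos(y)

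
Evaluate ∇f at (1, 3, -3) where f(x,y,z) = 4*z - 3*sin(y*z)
(0, 9*cos(9), 4 - 9*cos(9))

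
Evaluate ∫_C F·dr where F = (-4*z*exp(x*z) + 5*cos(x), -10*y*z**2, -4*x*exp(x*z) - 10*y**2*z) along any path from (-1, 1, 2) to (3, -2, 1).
-4*exp(3) + 4*exp(-2) + 5*sin(3) + 5*sin(1)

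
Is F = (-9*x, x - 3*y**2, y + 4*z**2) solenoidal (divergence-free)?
No, ∇·F = -6*y + 8*z - 9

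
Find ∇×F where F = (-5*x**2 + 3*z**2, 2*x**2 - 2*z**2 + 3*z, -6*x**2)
(4*z - 3, 12*x + 6*z, 4*x)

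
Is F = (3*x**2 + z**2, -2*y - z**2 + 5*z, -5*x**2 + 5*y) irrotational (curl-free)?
No, ∇×F = (2*z, 10*x + 2*z, 0)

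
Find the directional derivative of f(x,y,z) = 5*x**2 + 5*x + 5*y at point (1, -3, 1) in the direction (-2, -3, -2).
-45*sqrt(17)/17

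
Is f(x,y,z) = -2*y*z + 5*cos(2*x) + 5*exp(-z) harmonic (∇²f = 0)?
No, ∇²f = -20*cos(2*x) + 5*exp(-z)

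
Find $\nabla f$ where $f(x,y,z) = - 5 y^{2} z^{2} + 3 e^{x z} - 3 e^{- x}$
(3*z*exp(x*z) + 3*exp(-x), -10*y*z**2, 3*x*exp(x*z) - 10*y**2*z)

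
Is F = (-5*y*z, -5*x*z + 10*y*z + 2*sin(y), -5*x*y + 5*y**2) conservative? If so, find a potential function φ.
Yes, F is conservative. φ = -5*x*y*z + 5*y**2*z - 2*cos(y)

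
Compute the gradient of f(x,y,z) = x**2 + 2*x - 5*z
(2*x + 2, 0, -5)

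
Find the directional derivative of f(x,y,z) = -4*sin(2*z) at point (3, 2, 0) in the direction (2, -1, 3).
-12*sqrt(14)/7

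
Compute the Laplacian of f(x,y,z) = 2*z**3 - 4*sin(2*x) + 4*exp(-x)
12*z + 16*sin(2*x) + 4*exp(-x)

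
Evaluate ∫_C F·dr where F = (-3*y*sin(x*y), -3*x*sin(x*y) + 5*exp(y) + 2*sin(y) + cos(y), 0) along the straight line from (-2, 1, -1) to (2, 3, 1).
-5*E - sin(1) + sin(3) + 2*cos(1) - 3*cos(2) - 2*cos(3) + 3*cos(6) + 5*exp(3)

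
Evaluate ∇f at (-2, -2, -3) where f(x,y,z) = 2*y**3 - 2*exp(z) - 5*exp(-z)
(0, 24, (-2 + 5*exp(6))*exp(-3))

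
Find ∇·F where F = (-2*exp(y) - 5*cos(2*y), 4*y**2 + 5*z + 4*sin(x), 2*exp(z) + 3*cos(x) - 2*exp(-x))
8*y + 2*exp(z)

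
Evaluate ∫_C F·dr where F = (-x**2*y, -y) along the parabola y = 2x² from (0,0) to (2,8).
-224/5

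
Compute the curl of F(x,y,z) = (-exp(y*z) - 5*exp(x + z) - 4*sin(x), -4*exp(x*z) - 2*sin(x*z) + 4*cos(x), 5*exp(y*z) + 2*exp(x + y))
(4*x*exp(x*z) + 2*x*cos(x*z) + 5*z*exp(y*z) + 2*exp(x + y), -y*exp(y*z) - 2*exp(x + y) - 5*exp(x + z), -4*z*exp(x*z) + z*exp(y*z) - 2*z*cos(x*z) - 4*sin(x))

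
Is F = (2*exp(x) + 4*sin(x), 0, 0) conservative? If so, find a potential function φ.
Yes, F is conservative. φ = 2*exp(x) - 4*cos(x)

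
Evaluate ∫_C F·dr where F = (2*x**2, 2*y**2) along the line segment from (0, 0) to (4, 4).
256/3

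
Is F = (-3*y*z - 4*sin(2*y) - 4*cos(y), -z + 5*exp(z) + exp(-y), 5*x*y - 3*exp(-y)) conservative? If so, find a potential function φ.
No, ∇×F = (5*x - 5*exp(z) + 1 + 3*exp(-y), -8*y, 3*z - 4*sin(y) + 8*cos(2*y)) ≠ 0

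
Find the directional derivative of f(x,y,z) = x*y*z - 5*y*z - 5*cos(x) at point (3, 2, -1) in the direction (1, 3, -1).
sqrt(11)*(5*sin(3) + 8)/11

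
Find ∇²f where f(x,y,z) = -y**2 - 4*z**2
-10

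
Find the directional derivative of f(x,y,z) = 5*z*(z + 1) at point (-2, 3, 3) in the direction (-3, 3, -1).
-35*sqrt(19)/19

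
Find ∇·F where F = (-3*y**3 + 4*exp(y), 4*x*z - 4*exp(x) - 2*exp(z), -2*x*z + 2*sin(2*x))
-2*x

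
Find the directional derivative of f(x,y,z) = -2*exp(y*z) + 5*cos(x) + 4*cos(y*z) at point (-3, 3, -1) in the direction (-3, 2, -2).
sqrt(17)*(-47*exp(3)*sin(3) + 16)*exp(-3)/17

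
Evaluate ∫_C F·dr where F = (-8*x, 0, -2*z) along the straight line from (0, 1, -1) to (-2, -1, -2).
-19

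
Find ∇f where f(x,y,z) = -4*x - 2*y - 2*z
(-4, -2, -2)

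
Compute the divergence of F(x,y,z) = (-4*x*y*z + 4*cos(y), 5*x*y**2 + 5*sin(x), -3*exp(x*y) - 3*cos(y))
2*y*(5*x - 2*z)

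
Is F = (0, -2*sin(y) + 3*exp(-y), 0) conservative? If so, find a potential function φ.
Yes, F is conservative. φ = 2*cos(y) - 3*exp(-y)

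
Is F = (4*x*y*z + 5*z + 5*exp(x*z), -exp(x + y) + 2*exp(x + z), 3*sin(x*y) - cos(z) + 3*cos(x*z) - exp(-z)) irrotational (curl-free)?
No, ∇×F = (3*x*cos(x*y) - 2*exp(x + z), 4*x*y + 5*x*exp(x*z) - 3*y*cos(x*y) + 3*z*sin(x*z) + 5, -4*x*z - exp(x + y) + 2*exp(x + z))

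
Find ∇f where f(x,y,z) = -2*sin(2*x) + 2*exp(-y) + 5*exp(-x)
(-4*cos(2*x) - 5*exp(-x), -2*exp(-y), 0)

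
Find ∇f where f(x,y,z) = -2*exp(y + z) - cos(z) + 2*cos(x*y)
(-2*y*sin(x*y), -2*x*sin(x*y) - 2*exp(y + z), -2*exp(y + z) + sin(z))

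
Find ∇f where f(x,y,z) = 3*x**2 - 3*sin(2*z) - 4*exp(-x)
(6*x + 4*exp(-x), 0, -6*cos(2*z))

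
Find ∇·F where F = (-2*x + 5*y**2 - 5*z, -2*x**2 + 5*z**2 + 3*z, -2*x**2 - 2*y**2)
-2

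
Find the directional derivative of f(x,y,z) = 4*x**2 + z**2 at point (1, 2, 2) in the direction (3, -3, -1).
20*sqrt(19)/19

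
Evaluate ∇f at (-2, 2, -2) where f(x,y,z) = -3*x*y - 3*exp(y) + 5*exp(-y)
(-6, -8*cosh(2) + 6 + 2*sinh(2), 0)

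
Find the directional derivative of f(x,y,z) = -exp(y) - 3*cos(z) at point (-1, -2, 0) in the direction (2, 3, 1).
-3*sqrt(14)*exp(-2)/14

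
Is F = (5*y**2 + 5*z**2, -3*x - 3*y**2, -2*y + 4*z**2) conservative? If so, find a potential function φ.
No, ∇×F = (-2, 10*z, -10*y - 3) ≠ 0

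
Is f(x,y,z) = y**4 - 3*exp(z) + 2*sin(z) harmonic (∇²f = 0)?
No, ∇²f = 12*y**2 - 3*exp(z) - 2*sin(z)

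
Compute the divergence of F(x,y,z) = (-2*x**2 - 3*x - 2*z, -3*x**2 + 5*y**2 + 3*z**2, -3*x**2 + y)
-4*x + 10*y - 3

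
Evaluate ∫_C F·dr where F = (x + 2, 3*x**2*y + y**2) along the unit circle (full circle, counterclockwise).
0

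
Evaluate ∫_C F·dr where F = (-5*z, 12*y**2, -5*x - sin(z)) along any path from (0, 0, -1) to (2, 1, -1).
14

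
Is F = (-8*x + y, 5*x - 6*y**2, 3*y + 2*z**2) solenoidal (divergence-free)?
No, ∇·F = -12*y + 4*z - 8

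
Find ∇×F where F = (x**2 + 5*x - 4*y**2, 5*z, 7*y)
(2, 0, 8*y)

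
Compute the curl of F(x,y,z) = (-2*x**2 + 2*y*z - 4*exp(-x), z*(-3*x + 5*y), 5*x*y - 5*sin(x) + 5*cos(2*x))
(8*x - 5*y, -3*y + 10*sin(2*x) + 5*cos(x), -5*z)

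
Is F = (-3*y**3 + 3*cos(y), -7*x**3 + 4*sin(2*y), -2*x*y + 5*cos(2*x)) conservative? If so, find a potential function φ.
No, ∇×F = (-2*x, 2*y + 10*sin(2*x), -21*x**2 + 9*y**2 + 3*sin(y)) ≠ 0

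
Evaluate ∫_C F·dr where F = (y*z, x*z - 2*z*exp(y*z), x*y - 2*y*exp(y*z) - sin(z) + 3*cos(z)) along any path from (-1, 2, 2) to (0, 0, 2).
2 + 2*exp(4)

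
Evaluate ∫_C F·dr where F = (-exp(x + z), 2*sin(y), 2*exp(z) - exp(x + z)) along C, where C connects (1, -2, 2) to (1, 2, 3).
(-exp(2) - 2 + 3*E)*exp(2)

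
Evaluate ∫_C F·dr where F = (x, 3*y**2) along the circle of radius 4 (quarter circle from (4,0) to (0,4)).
56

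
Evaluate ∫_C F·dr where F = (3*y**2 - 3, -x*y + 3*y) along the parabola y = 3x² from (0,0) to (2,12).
1338/5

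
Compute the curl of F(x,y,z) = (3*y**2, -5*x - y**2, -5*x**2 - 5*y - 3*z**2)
(-5, 10*x, -6*y - 5)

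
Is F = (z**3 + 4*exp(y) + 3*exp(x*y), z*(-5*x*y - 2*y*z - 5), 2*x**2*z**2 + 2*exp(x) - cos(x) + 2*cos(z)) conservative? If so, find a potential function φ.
No, ∇×F = (5*x*y + 4*y*z + 5, -4*x*z**2 + 3*z**2 - 2*exp(x) - sin(x), -3*x*exp(x*y) - 5*y*z - 4*exp(y)) ≠ 0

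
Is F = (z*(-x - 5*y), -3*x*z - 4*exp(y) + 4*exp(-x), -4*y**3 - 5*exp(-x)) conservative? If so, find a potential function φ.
No, ∇×F = (3*x - 12*y**2, -x - 5*y - 5*exp(-x), 2*z - 4*exp(-x)) ≠ 0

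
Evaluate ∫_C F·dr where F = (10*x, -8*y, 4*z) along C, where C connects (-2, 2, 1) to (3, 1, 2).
43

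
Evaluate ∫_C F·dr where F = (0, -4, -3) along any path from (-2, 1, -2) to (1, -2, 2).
0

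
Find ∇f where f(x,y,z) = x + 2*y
(1, 2, 0)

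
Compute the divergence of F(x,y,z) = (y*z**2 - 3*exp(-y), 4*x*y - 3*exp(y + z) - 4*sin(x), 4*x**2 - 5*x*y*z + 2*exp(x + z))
-5*x*y + 4*x + 2*exp(x + z) - 3*exp(y + z)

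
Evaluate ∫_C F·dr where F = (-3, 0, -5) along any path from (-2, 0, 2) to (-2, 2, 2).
0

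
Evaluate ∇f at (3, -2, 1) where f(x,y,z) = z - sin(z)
(0, 0, 1 - cos(1))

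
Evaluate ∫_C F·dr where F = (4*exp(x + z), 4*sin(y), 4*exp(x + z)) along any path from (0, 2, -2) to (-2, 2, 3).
-(4 - 4*exp(3))*exp(-2)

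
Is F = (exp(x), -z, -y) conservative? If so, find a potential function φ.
Yes, F is conservative. φ = -y*z + exp(x)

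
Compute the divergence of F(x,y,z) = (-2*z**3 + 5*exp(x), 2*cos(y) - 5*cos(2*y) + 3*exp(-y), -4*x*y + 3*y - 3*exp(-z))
5*exp(x) - 2*sin(y) + 10*sin(2*y) + 3*exp(-z) - 3*exp(-y)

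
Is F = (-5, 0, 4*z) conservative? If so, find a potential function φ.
Yes, F is conservative. φ = -5*x + 2*z**2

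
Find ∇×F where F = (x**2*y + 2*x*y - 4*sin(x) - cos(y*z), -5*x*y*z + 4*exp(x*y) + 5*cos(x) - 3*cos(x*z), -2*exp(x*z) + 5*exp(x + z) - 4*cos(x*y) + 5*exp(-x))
(x*(5*y + 4*sin(x*y) - 3*sin(x*z)), -4*y*sin(x*y) + y*sin(y*z) + 2*z*exp(x*z) - 5*exp(x + z) + 5*exp(-x), -x**2 - 2*x - 5*y*z + 4*y*exp(x*y) + 3*z*sin(x*z) - z*sin(y*z) - 5*sin(x))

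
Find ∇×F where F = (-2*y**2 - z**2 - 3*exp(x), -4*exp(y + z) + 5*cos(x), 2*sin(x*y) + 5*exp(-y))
(2*x*cos(x*y) + 4*exp(y + z) - 5*exp(-y), -2*y*cos(x*y) - 2*z, 4*y - 5*sin(x))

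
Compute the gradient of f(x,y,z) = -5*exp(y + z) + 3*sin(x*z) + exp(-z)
(3*z*cos(x*z), -5*exp(y + z), 3*x*cos(x*z) - 5*exp(y + z) - exp(-z))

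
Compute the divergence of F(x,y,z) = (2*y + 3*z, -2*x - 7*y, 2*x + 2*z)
-5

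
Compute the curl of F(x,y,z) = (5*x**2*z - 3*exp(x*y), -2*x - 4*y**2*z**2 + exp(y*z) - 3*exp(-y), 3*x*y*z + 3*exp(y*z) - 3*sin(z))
(3*x*z + 8*y**2*z - y*exp(y*z) + 3*z*exp(y*z), 5*x**2 - 3*y*z, 3*x*exp(x*y) - 2)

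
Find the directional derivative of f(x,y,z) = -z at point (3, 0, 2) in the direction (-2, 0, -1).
sqrt(5)/5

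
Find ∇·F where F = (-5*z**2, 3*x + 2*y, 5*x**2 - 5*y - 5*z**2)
2 - 10*z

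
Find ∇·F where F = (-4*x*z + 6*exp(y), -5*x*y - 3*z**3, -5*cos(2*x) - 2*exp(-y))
-5*x - 4*z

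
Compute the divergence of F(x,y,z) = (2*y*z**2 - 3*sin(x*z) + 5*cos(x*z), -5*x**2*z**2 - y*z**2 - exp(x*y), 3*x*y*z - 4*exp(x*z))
3*x*y - x*exp(x*y) - 4*x*exp(x*z) - z**2 - 5*z*sin(x*z) - 3*z*cos(x*z)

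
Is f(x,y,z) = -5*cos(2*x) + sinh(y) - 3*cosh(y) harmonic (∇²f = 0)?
No, ∇²f = 20*cos(2*x) + sinh(y) - 3*cosh(y)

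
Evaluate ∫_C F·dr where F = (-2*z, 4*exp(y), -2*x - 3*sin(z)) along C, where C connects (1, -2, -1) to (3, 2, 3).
-20 + 3*cos(3) - 3*cos(1) + 8*sinh(2)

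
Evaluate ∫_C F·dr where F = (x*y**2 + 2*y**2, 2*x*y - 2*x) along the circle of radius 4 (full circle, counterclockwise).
-32*pi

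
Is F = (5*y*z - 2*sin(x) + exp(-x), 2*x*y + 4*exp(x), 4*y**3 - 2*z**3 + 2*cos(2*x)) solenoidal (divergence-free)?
No, ∇·F = 2*x - 6*z**2 - 2*cos(x) - exp(-x)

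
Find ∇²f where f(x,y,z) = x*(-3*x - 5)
-6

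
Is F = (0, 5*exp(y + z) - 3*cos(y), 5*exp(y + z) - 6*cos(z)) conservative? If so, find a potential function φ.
Yes, F is conservative. φ = 5*exp(y + z) - 3*sin(y) - 6*sin(z)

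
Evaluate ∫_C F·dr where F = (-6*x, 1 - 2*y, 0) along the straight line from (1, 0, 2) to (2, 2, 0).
-11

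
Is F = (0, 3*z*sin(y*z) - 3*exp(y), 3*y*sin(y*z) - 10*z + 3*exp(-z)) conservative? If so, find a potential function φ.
Yes, F is conservative. φ = -5*z**2 - 3*exp(y) - 3*cos(y*z) - 3*exp(-z)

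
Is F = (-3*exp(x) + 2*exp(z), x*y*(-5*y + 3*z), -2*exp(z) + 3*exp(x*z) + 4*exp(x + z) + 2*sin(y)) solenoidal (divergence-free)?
No, ∇·F = -10*x*y + 3*x*z + 3*x*exp(x*z) - 3*exp(x) - 2*exp(z) + 4*exp(x + z)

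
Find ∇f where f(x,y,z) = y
(0, 1, 0)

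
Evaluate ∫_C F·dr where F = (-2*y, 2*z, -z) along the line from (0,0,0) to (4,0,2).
-2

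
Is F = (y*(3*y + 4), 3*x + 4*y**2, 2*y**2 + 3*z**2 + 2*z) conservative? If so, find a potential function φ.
No, ∇×F = (4*y, 0, -6*y - 1) ≠ 0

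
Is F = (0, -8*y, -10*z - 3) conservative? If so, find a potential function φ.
Yes, F is conservative. φ = -4*y**2 - 5*z**2 - 3*z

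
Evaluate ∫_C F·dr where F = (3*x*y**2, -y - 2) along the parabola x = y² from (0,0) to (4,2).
58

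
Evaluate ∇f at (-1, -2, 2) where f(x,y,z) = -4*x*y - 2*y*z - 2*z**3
(8, 0, -20)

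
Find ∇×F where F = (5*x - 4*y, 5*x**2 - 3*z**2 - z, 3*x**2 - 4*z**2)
(6*z + 1, -6*x, 10*x + 4)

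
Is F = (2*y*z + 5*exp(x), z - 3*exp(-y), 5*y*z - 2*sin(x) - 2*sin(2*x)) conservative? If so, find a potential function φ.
No, ∇×F = (5*z - 1, 2*y + 2*cos(x) + 4*cos(2*x), -2*z) ≠ 0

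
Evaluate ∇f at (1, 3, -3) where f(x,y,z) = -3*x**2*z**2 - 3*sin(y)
(-54, -3*cos(3), 18)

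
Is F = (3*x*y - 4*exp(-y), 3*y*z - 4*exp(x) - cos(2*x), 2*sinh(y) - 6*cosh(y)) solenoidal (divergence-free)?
No, ∇·F = 3*y + 3*z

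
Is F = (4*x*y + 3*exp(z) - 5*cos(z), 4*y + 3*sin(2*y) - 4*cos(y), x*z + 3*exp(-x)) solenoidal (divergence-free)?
No, ∇·F = x + 4*y + 4*sin(y) + 6*cos(2*y) + 4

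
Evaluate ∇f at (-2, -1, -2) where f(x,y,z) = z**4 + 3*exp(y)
(0, 3*exp(-1), -32)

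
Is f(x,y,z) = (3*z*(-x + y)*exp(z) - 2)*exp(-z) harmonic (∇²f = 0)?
No, ∇²f = -2*exp(-z)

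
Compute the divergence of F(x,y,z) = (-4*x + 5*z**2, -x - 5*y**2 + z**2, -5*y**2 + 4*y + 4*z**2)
-10*y + 8*z - 4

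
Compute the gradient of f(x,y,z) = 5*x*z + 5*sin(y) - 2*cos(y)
(5*z, 2*sin(y) + 5*cos(y), 5*x)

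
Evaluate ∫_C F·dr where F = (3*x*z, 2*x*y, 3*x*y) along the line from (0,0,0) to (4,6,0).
96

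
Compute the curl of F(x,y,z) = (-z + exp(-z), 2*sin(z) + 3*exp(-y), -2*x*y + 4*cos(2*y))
(-2*x - 8*sin(2*y) - 2*cos(z), 2*y - 1 - exp(-z), 0)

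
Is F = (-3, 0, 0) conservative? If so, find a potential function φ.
Yes, F is conservative. φ = -3*x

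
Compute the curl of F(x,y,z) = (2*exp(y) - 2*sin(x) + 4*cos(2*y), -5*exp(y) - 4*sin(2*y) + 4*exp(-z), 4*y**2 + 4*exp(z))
(8*y + 4*exp(-z), 0, -2*exp(y) + 8*sin(2*y))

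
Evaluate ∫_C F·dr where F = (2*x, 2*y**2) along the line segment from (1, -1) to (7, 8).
390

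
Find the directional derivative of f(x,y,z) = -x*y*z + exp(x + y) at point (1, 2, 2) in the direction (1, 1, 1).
2*sqrt(3)*(-4 + exp(3))/3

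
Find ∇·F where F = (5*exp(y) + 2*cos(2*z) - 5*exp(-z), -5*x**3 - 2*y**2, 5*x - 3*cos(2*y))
-4*y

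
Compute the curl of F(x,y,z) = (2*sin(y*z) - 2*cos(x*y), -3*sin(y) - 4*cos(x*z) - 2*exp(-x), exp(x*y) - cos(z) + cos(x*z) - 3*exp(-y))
(x*exp(x*y) - 4*x*sin(x*z) + 3*exp(-y), -y*exp(x*y) + 2*y*cos(y*z) + z*sin(x*z), -2*x*sin(x*y) + 4*z*sin(x*z) - 2*z*cos(y*z) + 2*exp(-x))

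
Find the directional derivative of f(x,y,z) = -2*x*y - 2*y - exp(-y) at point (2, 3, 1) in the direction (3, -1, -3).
sqrt(19)*(-12*exp(3) - 1)*exp(-3)/19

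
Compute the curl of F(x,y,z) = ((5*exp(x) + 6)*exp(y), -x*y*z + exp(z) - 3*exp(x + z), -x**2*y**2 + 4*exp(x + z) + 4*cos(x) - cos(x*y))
(-2*x**2*y + x*y + x*sin(x*y) - exp(z) + 3*exp(x + z), 2*x*y**2 - y*sin(x*y) - 4*exp(x + z) + 4*sin(x), -y*z - (5*exp(x) + 6)*exp(y) - 3*exp(x + z))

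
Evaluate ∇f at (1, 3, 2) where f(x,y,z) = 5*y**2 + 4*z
(0, 30, 4)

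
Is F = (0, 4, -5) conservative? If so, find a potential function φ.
Yes, F is conservative. φ = 4*y - 5*z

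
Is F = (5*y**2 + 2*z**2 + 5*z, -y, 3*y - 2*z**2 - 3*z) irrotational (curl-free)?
No, ∇×F = (3, 4*z + 5, -10*y)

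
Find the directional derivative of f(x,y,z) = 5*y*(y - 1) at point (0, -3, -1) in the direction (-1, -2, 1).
35*sqrt(6)/3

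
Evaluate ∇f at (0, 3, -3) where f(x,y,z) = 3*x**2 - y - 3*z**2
(0, -1, 18)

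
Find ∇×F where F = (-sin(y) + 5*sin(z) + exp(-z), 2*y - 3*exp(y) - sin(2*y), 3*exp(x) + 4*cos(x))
(0, -3*exp(x) + 4*sin(x) + 5*cos(z) - exp(-z), cos(y))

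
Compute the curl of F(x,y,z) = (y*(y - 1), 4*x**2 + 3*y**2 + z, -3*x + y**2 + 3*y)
(2*y + 2, 3, 8*x - 2*y + 1)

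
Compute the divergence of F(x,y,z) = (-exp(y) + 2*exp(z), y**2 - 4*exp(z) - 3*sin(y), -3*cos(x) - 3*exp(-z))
2*y - 3*cos(y) + 3*exp(-z)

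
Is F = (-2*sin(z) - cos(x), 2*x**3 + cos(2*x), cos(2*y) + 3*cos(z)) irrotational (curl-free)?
No, ∇×F = (-2*sin(2*y), -2*cos(z), 6*x**2 - 2*sin(2*x))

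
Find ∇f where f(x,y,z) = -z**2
(0, 0, -2*z)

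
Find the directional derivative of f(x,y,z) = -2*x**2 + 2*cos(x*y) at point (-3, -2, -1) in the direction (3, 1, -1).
18*sqrt(11)*(sin(6) + 2)/11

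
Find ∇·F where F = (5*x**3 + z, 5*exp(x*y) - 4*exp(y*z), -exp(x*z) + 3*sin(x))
15*x**2 + 5*x*exp(x*y) - x*exp(x*z) - 4*z*exp(y*z)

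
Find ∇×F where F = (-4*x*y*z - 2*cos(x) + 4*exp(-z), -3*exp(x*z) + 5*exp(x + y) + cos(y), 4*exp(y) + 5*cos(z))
(3*x*exp(x*z) + 4*exp(y), -4*x*y - 4*exp(-z), 4*x*z - 3*z*exp(x*z) + 5*exp(x + y))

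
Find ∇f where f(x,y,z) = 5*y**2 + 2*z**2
(0, 10*y, 4*z)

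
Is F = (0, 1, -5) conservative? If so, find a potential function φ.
Yes, F is conservative. φ = y - 5*z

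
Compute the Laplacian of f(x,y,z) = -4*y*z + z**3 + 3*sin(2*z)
6*z - 12*sin(2*z)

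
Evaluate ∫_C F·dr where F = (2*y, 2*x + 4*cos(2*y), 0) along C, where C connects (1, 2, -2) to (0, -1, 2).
-4 - 2*sin(2) - 2*sin(4)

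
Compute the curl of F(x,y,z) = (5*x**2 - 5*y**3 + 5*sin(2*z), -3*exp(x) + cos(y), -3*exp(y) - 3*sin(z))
(-3*exp(y), 10*cos(2*z), 15*y**2 - 3*exp(x))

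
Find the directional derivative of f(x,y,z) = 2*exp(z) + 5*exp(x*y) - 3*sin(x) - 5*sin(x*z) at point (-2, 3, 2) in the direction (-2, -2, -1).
2*((-exp(2) + 5*cos(4) + 3*cos(2))*exp(6) - 5)*exp(-6)/3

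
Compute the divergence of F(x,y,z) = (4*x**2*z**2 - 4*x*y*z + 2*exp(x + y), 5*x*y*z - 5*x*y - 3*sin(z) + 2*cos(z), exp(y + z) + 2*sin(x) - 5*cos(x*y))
8*x*z**2 + 5*x*z - 5*x - 4*y*z + 2*exp(x + y) + exp(y + z)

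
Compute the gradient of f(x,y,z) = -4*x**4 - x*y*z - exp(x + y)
(-16*x**3 - y*z - exp(x + y), -x*z - exp(x + y), -x*y)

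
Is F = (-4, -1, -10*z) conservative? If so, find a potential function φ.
Yes, F is conservative. φ = -4*x - y - 5*z**2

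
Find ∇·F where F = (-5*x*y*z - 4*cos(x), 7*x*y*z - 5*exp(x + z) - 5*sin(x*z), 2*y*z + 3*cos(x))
7*x*z - 5*y*z + 2*y + 4*sin(x)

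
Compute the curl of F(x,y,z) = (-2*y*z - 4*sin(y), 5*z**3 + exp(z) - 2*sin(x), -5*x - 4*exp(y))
(-15*z**2 - 4*exp(y) - exp(z), 5 - 2*y, 2*z - 2*cos(x) + 4*cos(y))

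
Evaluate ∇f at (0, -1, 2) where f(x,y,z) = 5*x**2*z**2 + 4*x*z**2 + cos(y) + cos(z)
(16, sin(1), -sin(2))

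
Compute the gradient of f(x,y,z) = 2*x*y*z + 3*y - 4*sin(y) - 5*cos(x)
(2*y*z + 5*sin(x), 2*x*z - 4*cos(y) + 3, 2*x*y)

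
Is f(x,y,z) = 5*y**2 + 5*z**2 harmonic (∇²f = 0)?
No, ∇²f = 20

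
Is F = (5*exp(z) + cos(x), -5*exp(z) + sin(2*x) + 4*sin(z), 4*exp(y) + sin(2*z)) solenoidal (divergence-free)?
No, ∇·F = -sin(x) + 2*cos(2*z)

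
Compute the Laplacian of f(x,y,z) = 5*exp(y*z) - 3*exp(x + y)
5*y**2*exp(y*z) + 5*z**2*exp(y*z) - 6*exp(x + y)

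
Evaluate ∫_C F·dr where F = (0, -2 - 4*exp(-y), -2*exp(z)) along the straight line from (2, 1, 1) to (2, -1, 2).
-2*exp(2) - 4*exp(-1) + 4 + 6*E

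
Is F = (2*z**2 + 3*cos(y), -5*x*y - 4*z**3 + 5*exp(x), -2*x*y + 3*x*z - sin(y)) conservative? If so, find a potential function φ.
No, ∇×F = (-2*x + 12*z**2 - cos(y), 2*y + z, -5*y + 5*exp(x) + 3*sin(y)) ≠ 0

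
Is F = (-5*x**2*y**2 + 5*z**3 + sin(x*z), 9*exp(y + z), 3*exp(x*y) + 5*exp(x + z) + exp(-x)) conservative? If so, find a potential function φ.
No, ∇×F = (3*x*exp(x*y) - 9*exp(y + z), x*cos(x*z) - 3*y*exp(x*y) + 15*z**2 - 5*exp(x + z) + exp(-x), 10*x**2*y) ≠ 0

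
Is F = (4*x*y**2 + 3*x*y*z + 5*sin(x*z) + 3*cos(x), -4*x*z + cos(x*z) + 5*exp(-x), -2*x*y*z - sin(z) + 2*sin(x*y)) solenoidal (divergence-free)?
No, ∇·F = -2*x*y + 4*y**2 + 3*y*z + 5*z*cos(x*z) - 3*sin(x) - cos(z)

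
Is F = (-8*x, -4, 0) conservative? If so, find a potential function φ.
Yes, F is conservative. φ = -4*x**2 - 4*y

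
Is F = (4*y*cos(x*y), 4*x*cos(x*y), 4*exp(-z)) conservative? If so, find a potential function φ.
Yes, F is conservative. φ = 4*sin(x*y) - 4*exp(-z)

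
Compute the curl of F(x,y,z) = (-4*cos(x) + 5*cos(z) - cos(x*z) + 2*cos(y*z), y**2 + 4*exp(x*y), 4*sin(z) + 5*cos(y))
(-5*sin(y), x*sin(x*z) - 2*y*sin(y*z) - 5*sin(z), 4*y*exp(x*y) + 2*z*sin(y*z))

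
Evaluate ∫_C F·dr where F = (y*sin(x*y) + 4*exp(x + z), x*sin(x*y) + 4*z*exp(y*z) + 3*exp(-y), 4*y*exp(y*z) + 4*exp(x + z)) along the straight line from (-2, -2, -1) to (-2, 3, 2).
-exp(2) - cos(6) + cos(4) - 7*exp(-3) + 4 + 4*exp(6)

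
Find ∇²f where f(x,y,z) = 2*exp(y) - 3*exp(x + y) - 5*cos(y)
2*exp(y) - 6*exp(x + y) + 5*cos(y)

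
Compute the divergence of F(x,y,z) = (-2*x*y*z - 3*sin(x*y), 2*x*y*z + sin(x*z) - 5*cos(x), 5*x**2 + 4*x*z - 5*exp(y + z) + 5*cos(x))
2*x*z + 4*x - 2*y*z - 3*y*cos(x*y) - 5*exp(y + z)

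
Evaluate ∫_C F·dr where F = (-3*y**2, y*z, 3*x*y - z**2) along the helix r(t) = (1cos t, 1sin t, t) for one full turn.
pi*(-16*pi**2 - 3)/6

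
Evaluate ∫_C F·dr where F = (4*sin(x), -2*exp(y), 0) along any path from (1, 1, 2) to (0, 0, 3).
-6 + 4*cos(1) + 2*E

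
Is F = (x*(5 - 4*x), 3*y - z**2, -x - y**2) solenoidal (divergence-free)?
No, ∇·F = 8 - 8*x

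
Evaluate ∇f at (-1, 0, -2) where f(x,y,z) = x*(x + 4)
(2, 0, 0)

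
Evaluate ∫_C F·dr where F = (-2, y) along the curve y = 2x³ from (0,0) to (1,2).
0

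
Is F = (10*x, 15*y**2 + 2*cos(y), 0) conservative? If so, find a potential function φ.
Yes, F is conservative. φ = 5*x**2 + 5*y**3 + 2*sin(y)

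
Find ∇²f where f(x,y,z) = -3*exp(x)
-3*exp(x)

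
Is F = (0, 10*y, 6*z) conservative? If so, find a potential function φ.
Yes, F is conservative. φ = 5*y**2 + 3*z**2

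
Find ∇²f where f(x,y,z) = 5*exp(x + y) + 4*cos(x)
10*exp(x + y) - 4*cos(x)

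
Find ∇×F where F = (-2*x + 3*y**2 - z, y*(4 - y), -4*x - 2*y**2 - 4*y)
(-4*y - 4, 3, -6*y)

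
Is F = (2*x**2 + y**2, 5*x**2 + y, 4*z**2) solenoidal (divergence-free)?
No, ∇·F = 4*x + 8*z + 1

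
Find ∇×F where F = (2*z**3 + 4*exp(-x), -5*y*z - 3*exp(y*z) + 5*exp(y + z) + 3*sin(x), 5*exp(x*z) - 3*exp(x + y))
(3*y*exp(y*z) + 5*y - 3*exp(x + y) - 5*exp(y + z), 6*z**2 - 5*z*exp(x*z) + 3*exp(x + y), 3*cos(x))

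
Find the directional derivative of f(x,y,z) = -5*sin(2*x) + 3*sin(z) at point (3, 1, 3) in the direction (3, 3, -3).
sqrt(3)*(-10*cos(6)/3 - cos(3))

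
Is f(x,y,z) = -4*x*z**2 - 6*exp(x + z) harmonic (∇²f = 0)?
No, ∇²f = -8*x - 12*exp(x + z)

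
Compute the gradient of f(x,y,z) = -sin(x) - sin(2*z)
(-cos(x), 0, -2*cos(2*z))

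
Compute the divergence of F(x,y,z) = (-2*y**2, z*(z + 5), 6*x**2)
0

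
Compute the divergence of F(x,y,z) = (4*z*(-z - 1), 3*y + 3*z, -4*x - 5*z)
-2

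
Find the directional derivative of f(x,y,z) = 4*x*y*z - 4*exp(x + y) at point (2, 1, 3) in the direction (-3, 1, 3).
4*sqrt(19)*(3 + 2*exp(3))/19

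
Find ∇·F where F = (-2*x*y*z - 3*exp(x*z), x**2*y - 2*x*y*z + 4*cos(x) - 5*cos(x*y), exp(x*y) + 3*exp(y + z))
x**2 - 2*x*z + 5*x*sin(x*y) - 2*y*z - 3*z*exp(x*z) + 3*exp(y + z)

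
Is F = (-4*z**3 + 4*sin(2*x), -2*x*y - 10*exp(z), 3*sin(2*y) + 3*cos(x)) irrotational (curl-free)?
No, ∇×F = (10*exp(z) + 6*cos(2*y), -12*z**2 + 3*sin(x), -2*y)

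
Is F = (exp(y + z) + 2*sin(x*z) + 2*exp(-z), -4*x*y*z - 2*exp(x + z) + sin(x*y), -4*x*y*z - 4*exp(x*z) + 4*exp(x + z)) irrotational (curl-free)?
No, ∇×F = (4*x*y - 4*x*z + 2*exp(x + z), ((2*x*cos(x*z) + 4*y*z + 4*z*exp(x*z) - 4*exp(x + z) + exp(y + z))*exp(z) - 2)*exp(-z), -4*y*z + y*cos(x*y) - 2*exp(x + z) - exp(y + z))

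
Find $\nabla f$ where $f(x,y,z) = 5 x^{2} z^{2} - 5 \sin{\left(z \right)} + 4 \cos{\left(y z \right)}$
(10*x*z**2, -4*z*sin(y*z), 10*x**2*z - 4*y*sin(y*z) - 5*cos(z))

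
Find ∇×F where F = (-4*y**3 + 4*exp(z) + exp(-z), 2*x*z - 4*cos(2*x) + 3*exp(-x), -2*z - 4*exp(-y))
(-2*x + 4*exp(-y), 4*exp(z) - exp(-z), 12*y**2 + 2*z + 8*sin(2*x) - 3*exp(-x))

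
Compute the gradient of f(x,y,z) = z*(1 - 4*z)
(0, 0, 1 - 8*z)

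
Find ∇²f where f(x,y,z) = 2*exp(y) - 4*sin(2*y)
2*exp(y) + 16*sin(2*y)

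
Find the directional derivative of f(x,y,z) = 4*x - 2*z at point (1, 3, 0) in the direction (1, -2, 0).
4*sqrt(5)/5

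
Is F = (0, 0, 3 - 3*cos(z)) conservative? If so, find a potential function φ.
Yes, F is conservative. φ = 3*z - 3*sin(z)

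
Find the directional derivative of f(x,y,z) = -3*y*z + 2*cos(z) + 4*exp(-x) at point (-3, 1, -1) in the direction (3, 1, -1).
2*sqrt(11)*(-6*exp(3) - sin(1) + 3)/11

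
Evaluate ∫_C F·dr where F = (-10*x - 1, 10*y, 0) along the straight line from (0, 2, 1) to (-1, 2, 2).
-4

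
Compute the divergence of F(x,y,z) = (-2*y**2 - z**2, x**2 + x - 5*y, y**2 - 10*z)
-15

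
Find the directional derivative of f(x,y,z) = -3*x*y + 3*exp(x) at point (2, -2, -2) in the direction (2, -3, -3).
3*sqrt(22)*(5 + exp(2))/11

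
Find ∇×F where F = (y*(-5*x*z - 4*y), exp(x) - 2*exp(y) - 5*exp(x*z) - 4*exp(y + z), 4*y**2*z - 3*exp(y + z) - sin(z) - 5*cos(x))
(5*x*exp(x*z) + 8*y*z + exp(y + z), -5*x*y - 5*sin(x), 5*x*z + 8*y - 5*z*exp(x*z) + exp(x))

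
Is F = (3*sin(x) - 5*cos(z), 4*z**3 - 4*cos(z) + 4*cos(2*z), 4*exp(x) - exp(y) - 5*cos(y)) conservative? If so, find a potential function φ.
No, ∇×F = (-12*z**2 - exp(y) + 5*sin(y) - 4*sin(z) + 8*sin(2*z), -4*exp(x) + 5*sin(z), 0) ≠ 0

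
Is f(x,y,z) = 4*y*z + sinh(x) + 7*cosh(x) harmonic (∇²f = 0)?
No, ∇²f = sinh(x) + 7*cosh(x)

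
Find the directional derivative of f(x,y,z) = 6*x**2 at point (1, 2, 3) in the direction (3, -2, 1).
18*sqrt(14)/7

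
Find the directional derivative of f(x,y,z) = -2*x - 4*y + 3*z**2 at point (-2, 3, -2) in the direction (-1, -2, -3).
23*sqrt(14)/7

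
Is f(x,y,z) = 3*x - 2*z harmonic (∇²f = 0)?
Yes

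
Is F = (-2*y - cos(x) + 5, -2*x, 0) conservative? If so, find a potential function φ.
Yes, F is conservative. φ = -2*x*y + 5*x - sin(x)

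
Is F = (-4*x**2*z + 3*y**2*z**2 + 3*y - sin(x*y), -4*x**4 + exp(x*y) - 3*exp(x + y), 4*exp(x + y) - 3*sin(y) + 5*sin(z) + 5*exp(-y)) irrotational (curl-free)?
No, ∇×F = (4*exp(x + y) - 3*cos(y) - 5*exp(-y), -4*x**2 + 6*y**2*z - 4*exp(x + y), -16*x**3 + x*cos(x*y) - 6*y*z**2 + y*exp(x*y) - 3*exp(x + y) - 3)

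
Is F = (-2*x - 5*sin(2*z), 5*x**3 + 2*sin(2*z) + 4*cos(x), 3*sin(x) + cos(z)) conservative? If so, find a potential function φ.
No, ∇×F = (-4*cos(2*z), -3*cos(x) - 10*cos(2*z), 15*x**2 - 4*sin(x)) ≠ 0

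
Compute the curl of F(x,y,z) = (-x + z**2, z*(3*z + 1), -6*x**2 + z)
(-6*z - 1, 12*x + 2*z, 0)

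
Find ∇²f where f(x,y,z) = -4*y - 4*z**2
-8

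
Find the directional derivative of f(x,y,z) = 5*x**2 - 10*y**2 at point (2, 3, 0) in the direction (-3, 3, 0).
-40*sqrt(2)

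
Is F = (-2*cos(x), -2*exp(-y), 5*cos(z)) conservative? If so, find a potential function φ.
Yes, F is conservative. φ = -2*sin(x) + 5*sin(z) + 2*exp(-y)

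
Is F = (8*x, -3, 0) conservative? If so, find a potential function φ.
Yes, F is conservative. φ = 4*x**2 - 3*y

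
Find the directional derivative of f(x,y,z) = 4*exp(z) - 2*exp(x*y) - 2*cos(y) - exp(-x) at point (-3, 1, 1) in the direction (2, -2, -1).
2*(-2*(sin(1) + E)*exp(3) - 8 + exp(6))*exp(-3)/3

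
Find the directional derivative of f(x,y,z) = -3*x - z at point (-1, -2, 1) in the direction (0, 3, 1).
-sqrt(10)/10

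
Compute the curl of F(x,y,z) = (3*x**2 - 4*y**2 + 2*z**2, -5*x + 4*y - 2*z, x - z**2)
(2, 4*z - 1, 8*y - 5)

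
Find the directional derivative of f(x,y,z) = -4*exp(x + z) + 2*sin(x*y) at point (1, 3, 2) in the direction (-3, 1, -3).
8*sqrt(19)*(-2*cos(3) + 3*exp(3))/19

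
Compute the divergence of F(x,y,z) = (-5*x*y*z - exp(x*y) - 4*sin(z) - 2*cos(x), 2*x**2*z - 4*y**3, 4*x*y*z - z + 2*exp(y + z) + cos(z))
4*x*y - 12*y**2 - 5*y*z - y*exp(x*y) + 2*exp(y + z) + 2*sin(x) - sin(z) - 1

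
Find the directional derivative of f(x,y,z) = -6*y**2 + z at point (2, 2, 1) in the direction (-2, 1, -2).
-26/3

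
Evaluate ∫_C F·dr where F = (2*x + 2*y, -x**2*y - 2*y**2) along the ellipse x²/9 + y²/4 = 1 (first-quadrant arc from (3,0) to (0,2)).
-70/3 - 3*pi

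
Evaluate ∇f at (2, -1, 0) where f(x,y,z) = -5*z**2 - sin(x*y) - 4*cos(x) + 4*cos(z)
(cos(2) + 4*sin(2), -2*cos(2), 0)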